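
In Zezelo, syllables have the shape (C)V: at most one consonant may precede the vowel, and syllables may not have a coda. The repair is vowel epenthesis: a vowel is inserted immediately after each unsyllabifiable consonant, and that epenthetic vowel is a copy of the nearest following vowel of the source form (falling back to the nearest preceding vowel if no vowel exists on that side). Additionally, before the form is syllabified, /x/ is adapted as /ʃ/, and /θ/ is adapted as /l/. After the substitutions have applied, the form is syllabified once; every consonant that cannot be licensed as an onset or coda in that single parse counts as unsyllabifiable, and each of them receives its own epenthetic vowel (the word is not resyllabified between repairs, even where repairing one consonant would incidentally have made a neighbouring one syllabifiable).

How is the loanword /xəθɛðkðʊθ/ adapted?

ʃəlɛðʊkʊðʊlʊ

Substitution: /x/ → /ʃ/, /θ/ → /l/, giving /ʃəlɛðkðʊl/.
Under (C)V, the unsyllabifiable consonants are /ð/, /k/, /l/ (no codas are permitted; onsets are limited to one consonant).
Epenthesis after each stranded consonant: /ð/ → /ðʊ/, /k/ → /kʊ/, /l/ → /lʊ/.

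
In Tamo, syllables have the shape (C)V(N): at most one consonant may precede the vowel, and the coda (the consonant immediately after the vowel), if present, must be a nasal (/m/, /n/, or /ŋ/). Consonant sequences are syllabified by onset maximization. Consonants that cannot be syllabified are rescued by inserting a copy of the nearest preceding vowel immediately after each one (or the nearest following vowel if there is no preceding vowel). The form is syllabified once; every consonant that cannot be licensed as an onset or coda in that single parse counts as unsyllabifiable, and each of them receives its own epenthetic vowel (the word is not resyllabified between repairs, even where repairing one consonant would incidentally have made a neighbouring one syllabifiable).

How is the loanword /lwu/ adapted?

luwu

Syllabifying with onset maximization leaves /l/ stranded (only a nasal (/m/, /n/, or /ŋ/) is licensed in coda position; onsets are limited to one consonant).
Each unlicensed consonant becomes the onset of a new syllable: /l/ → /lu/.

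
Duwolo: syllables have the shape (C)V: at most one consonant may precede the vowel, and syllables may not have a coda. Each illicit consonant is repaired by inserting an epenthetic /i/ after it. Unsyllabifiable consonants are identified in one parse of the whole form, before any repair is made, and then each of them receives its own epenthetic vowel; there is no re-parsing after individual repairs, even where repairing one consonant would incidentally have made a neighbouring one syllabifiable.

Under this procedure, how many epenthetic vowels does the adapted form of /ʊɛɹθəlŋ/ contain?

The unsyllabifiable consonants are /ɹ/, /l/, /ŋ/; each receives one epenthetic vowel.

3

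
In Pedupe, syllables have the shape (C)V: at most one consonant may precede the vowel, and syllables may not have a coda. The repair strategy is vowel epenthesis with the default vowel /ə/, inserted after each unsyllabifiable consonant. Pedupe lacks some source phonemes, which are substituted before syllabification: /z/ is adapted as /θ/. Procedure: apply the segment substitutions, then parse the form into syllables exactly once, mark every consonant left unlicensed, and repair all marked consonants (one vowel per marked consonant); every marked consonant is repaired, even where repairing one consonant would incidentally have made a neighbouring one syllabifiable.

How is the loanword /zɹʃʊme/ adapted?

Substitution: /z/ → /θ/, giving /θɹʃʊme/.
The consonants /θ/, /ɹ/ cannot be parsed into a legal (C)V syllable (no codas are permitted; onsets are limited to one consonant).
Epenthesis after each stranded consonant: /θ/ → /θə/, /ɹ/ → /ɹə/.

θəɹəʃʊme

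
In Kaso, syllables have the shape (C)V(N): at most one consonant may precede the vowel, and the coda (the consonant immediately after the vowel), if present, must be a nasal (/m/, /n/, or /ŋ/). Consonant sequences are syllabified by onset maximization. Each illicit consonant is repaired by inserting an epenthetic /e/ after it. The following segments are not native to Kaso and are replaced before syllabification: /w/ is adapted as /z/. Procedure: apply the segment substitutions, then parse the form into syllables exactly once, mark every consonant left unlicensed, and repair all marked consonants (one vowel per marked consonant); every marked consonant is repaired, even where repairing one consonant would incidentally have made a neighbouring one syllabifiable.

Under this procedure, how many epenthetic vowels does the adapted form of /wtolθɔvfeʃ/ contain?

4

After substitution the input is /ztolθɔvfeʃ/.
The unsyllabifiable consonants are /z/, /l/, /v/, /ʃ/; each receives one epenthetic vowel.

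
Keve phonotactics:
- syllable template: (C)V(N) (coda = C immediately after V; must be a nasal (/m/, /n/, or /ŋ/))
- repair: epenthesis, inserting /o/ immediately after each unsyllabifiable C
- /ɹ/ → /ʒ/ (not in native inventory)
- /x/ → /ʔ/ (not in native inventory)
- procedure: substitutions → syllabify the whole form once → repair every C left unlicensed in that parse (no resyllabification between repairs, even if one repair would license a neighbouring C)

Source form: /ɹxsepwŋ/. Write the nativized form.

Substitution: /ɹ/ → /ʒ/, /x/ → /ʔ/, giving /ʒʔsepwŋ/.
Under (C)V(N), the unsyllabifiable consonants are /ʒ/, /ʔ/, /p/, /w/, /ŋ/ (only a nasal (/m/, /n/, or /ŋ/) is licensed in coda position; onsets are limited to one consonant).
Inserting the epenthetic vowel yields /ʒ/ → /ʒo/, /ʔ/ → /ʔo/, /p/ → /po/, /w/ → /wo/, /ŋ/ → /ŋo/.

ʒoʔosepowoŋo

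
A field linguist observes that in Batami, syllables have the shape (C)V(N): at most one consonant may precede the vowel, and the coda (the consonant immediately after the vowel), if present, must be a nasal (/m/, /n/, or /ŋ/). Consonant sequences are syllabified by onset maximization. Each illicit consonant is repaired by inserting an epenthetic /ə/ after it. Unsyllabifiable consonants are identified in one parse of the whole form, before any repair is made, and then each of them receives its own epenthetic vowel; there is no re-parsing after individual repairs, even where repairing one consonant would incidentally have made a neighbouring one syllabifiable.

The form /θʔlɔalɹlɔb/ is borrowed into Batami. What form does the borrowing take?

θəʔəlɔaləɹəlɔbə

Syllabifying with onset maximization leaves /θ/, /ʔ/, /l/, /ɹ/, /b/ stranded (only a nasal (/m/, /n/, or /ŋ/) is licensed in coda position; onsets are limited to one consonant).
Each unlicensed consonant becomes the onset of a new syllable: /θ/ → /θə/, /ʔ/ → /ʔə/, /l/ → /lə/, /ɹ/ → /ɹə/, /b/ → /bə/.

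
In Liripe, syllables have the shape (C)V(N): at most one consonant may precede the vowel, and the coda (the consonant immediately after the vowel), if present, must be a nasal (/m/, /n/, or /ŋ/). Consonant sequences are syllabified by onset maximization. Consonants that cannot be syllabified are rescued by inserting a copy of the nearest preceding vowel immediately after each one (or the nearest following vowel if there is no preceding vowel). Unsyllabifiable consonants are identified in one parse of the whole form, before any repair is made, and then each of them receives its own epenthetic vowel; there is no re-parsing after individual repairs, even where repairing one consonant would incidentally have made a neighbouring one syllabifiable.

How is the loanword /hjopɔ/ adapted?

hojopɔ

Syllabifying with onset maximization leaves /h/ stranded (only a nasal (/m/, /n/, or /ŋ/) is licensed in coda position; onsets are limited to one consonant).
Inserting the epenthetic vowel yields /h/ → /ho/.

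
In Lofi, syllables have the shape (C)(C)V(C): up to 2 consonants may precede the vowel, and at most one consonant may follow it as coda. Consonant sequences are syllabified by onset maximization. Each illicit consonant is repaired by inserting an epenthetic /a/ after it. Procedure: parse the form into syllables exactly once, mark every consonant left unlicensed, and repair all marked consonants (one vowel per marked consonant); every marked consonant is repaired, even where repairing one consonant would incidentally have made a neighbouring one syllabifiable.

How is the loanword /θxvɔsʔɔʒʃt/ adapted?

Syllabifying with onset maximization leaves /θ/, /ʃ/, /t/ stranded (at most one coda consonant is licensed; onsets may contain at most 2 consonants).
Each unlicensed consonant becomes the onset of a new syllable: /θ/ → /θa/, /ʃ/ → /ʃa/, /t/ → /ta/.

θaxvɔsʔɔʒʃata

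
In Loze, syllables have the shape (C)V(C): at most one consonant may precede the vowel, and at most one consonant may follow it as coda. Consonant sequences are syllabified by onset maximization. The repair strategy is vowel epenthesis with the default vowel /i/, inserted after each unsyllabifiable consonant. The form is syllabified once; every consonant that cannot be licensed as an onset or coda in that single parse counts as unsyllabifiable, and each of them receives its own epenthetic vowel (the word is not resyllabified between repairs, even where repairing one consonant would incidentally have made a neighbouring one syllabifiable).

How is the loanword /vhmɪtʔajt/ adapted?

The consonants /v/, /h/, /t/ cannot be parsed into a legal (C)V(C) syllable (at most one coda consonant is licensed; onsets are limited to one consonant).
Each unlicensed consonant becomes the onset of a new syllable: /v/ → /vi/, /h/ → /hi/, /t/ → /ti/.

vihimɪtʔajti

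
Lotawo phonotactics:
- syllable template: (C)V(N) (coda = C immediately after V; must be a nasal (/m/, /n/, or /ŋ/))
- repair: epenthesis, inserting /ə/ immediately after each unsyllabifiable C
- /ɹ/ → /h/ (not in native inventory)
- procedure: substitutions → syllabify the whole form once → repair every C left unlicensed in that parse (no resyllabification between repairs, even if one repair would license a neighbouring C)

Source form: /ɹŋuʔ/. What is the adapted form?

Substitution: /ɹ/ → /h/, giving /hŋuʔ/.
Under (C)V(N), the unsyllabifiable consonants are /h/, /ʔ/ (only a nasal (/m/, /n/, or /ŋ/) is licensed in coda position; onsets are limited to one consonant).
Epenthesis after each stranded consonant: /h/ → /hə/, /ʔ/ → /ʔə/.

həŋuʔə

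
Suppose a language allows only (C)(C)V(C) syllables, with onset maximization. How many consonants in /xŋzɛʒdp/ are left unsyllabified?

Under (C)(C)V(C), the unsyllabifiable consonants are /x/, /d/, /p/ (at most one coda consonant is licensed; onsets may contain at most 2 consonants).

3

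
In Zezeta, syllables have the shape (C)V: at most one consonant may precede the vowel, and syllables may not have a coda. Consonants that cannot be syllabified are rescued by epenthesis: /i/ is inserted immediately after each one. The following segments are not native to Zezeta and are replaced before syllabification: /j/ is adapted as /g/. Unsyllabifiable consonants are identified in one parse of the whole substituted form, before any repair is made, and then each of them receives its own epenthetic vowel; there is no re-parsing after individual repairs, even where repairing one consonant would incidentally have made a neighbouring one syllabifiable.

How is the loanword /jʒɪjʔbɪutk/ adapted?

giʒɪgiʔibɪutiki

Substitution: /j/ → /g/, giving /gʒɪgʔbɪutk/.
The consonants /g/, /g/, /ʔ/, /t/, /k/ cannot be parsed into a legal (C)V syllable (no codas are permitted; onsets are limited to one consonant).
Epenthesis after each stranded consonant: /g/ → /gi/, /g/ → /gi/, /ʔ/ → /ʔi/, /t/ → /ti/, /k/ → /ki/.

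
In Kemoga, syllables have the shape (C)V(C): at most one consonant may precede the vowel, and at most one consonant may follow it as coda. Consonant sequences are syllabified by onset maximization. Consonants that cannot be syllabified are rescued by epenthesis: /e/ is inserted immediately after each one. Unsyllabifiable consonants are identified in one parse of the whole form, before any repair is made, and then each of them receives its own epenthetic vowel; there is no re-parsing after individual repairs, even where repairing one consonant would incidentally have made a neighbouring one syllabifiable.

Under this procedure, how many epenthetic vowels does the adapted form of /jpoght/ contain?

3

The unsyllabifiable consonants are /j/, /h/, /t/; each receives one epenthetic vowel.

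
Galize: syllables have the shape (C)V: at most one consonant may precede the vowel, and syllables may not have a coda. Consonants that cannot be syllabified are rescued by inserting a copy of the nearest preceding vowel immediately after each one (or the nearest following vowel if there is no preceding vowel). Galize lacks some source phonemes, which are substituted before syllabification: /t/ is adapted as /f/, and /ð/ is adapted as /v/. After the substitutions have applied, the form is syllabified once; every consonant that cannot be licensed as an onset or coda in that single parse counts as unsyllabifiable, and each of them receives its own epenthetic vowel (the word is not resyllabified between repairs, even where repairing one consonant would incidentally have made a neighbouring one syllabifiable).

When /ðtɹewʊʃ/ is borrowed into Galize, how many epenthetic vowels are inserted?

After substitution the input is /vfɹewʊʃ/.
The unsyllabifiable consonants are /v/, /f/, /ʃ/; each receives one epenthetic vowel.

3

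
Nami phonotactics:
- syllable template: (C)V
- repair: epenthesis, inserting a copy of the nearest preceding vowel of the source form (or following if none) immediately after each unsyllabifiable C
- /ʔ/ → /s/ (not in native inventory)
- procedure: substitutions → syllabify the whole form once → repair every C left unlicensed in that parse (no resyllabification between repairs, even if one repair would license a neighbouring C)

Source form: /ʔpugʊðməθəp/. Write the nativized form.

supugʊðʊməθəpə

Substitution: /ʔ/ → /s/, giving /spugʊðməθəp/.
The consonants /s/, /ð/, /p/ cannot be parsed into a legal (C)V syllable (no codas are permitted; onsets are limited to one consonant).
Each unlicensed consonant becomes the onset of a new syllable: /s/ → /su/, /ð/ → /ðʊ/, /p/ → /pə/.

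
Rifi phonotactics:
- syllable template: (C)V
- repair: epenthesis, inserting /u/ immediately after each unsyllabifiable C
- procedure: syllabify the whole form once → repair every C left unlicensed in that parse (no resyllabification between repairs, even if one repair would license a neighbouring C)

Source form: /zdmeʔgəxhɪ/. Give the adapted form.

zudumeʔugəxuhɪ

Syllabifying with onset maximization leaves /z/, /d/, /ʔ/, /x/ stranded (no codas are permitted; onsets are limited to one consonant).
Epenthesis after each stranded consonant: /z/ → /zu/, /d/ → /du/, /ʔ/ → /ʔu/, /x/ → /xu/.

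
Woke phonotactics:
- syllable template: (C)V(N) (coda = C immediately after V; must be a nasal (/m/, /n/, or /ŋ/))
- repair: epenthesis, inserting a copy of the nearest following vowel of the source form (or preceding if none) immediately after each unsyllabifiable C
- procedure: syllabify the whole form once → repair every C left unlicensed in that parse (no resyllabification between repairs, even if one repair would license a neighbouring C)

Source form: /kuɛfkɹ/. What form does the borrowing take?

Syllabifying with onset maximization leaves /f/, /k/, /ɹ/ stranded (only a nasal (/m/, /n/, or /ŋ/) is licensed in coda position; onsets are limited to one consonant).
Inserting the epenthetic vowel yields /f/ → /fɛ/, /k/ → /kɛ/, /ɹ/ → /ɹɛ/.

kuɛfɛkɛɹɛ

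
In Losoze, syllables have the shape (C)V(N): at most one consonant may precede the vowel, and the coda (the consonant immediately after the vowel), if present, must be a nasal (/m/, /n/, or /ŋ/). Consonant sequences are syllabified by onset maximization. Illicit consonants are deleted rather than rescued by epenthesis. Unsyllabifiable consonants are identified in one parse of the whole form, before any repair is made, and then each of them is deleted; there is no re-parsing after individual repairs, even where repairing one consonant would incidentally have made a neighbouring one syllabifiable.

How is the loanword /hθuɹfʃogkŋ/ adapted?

The consonants /h/, /ɹ/, /f/, /g/, /k/, /ŋ/ cannot be parsed into a legal (C)V(N) syllable (only a nasal (/m/, /n/, or /ŋ/) is licensed in coda position; onsets are limited to one consonant).
Deletion applies to /h/, /ɹ/, /f/, /g/, /k/, /ŋ/.

θuʃo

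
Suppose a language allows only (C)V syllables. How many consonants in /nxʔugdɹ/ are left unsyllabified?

5

Syllabifying with onset maximization leaves /n/, /x/, /g/, /d/, /ɹ/ stranded (no codas are permitted; onsets are limited to one consonant).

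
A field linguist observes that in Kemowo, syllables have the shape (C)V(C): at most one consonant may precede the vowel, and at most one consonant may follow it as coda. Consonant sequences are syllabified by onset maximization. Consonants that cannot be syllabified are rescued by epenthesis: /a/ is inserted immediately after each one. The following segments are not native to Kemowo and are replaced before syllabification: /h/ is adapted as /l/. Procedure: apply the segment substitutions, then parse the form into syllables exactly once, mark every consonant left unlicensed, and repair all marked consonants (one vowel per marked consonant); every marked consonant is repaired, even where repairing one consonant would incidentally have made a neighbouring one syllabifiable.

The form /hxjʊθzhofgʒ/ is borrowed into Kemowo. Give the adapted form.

Substitution: /h/ → /l/, giving /lxjʊθzlofgʒ/.
The consonants /l/, /x/, /z/, /g/, /ʒ/ cannot be parsed into a legal (C)V(C) syllable (at most one coda consonant is licensed; onsets are limited to one consonant).
Inserting the epenthetic vowel yields /l/ → /la/, /x/ → /xa/, /z/ → /za/, /g/ → /ga/, /ʒ/ → /ʒa/.

laxajʊθzalofgaʒa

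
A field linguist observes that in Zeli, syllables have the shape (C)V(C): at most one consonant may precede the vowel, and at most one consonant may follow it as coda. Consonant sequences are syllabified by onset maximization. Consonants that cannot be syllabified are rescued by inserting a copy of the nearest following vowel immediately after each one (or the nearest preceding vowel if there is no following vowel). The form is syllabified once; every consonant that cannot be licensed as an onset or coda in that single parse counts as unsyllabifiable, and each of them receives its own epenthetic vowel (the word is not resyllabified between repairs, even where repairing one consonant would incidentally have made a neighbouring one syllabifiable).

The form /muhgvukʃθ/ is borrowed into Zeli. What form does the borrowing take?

muhguvukʃuθu

Syllabifying with onset maximization leaves /g/, /ʃ/, /θ/ stranded (at most one coda consonant is licensed; onsets are limited to one consonant).
Inserting the epenthetic vowel yields /g/ → /gu/, /ʃ/ → /ʃu/, /θ/ → /θu/.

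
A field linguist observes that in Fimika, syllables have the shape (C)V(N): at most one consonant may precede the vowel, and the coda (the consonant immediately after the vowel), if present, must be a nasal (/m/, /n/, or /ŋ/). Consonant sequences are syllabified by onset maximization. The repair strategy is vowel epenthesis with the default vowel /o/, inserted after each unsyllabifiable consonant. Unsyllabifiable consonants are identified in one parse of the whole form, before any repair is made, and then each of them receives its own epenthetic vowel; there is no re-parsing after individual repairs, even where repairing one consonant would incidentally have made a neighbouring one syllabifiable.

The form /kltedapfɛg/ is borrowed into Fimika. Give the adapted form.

Under (C)V(N), the unsyllabifiable consonants are /k/, /l/, /p/, /g/ (only a nasal (/m/, /n/, or /ŋ/) is licensed in coda position; onsets are limited to one consonant).
Each unlicensed consonant becomes the onset of a new syllable: /k/ → /ko/, /l/ → /lo/, /p/ → /po/, /g/ → /go/.

kolotedapofɛgo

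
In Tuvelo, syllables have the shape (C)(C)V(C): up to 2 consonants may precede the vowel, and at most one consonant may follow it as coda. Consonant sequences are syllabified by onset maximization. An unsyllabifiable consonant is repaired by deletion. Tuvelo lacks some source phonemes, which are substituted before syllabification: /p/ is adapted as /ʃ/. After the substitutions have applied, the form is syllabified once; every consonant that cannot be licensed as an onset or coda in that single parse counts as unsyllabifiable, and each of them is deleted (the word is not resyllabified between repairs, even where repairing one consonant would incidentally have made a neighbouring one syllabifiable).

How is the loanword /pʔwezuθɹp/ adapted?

Substitution: /p/ → /ʃ/, giving /ʃʔwezuθɹʃ/.
Syllabifying with onset maximization leaves /ʃ/, /ɹ/, /ʃ/ stranded (at most one coda consonant is licensed; onsets may contain at most 2 consonants).
Deleting the stranded consonants removes /ʃ/, /ɹ/, /ʃ/.

ʔwezuθ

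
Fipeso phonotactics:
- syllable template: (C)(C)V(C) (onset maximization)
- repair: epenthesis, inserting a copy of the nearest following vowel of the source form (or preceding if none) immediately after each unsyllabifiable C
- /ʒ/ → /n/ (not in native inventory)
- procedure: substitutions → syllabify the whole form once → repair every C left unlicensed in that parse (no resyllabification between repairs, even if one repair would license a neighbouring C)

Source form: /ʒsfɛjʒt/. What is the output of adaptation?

Substitution: /ʒ/ → /n/, giving /nsfɛjnt/.
Under (C)(C)V(C), the unsyllabifiable consonants are /n/, /n/, /t/ (at most one coda consonant is licensed; onsets may contain at most 2 consonants).
Inserting the epenthetic vowel yields /n/ → /nɛ/, /n/ → /nɛ/, /t/ → /tɛ/.

nɛsfɛjnɛtɛ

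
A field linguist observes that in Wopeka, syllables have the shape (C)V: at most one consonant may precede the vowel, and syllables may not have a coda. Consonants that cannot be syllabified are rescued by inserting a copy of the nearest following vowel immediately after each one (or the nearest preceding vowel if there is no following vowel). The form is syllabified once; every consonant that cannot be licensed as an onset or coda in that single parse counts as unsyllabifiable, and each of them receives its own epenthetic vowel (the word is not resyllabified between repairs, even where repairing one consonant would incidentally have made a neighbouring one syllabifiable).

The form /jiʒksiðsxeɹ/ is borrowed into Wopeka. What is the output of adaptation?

jiʒikisiðesexeɹe

Under (C)V, the unsyllabifiable consonants are /ʒ/, /k/, /ð/, /s/, /ɹ/ (no codas are permitted; onsets are limited to one consonant).
Inserting the epenthetic vowel yields /ʒ/ → /ʒi/, /k/ → /ki/, /ð/ → /ðe/, /s/ → /se/, /ɹ/ → /ɹe/.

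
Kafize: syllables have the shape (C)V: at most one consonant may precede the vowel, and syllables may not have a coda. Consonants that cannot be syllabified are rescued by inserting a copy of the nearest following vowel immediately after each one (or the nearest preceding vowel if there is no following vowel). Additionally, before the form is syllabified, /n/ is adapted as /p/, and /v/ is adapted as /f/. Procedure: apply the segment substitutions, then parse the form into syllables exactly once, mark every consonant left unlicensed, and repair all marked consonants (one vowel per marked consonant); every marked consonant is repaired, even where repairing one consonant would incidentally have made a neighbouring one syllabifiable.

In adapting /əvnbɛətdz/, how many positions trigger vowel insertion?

5

After substitution the input is /əfpbɛətdz/.
The unsyllabifiable consonants are /f/, /p/, /t/, /d/, /z/; each receives one epenthetic vowel.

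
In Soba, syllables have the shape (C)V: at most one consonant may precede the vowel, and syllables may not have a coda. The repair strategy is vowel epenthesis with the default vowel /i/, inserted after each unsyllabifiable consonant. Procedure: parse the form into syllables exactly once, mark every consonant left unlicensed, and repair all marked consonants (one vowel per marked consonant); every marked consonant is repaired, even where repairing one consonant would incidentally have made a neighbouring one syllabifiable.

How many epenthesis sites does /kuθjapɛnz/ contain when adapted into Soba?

3

The unsyllabifiable consonants are /θ/, /n/, /z/; each receives one epenthetic vowel.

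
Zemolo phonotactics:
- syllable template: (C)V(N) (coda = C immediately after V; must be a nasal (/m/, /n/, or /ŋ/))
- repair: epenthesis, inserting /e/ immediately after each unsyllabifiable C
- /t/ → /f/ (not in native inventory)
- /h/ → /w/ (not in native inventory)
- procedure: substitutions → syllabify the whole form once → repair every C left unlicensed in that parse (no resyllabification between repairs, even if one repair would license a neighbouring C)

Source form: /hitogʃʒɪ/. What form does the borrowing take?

Substitution: /h/ → /w/, /t/ → /f/, giving /wifogʃʒɪ/.
Under (C)V(N), the unsyllabifiable consonants are /g/, /ʃ/ (only a nasal (/m/, /n/, or /ŋ/) is licensed in coda position; onsets are limited to one consonant).
Epenthesis after each stranded consonant: /g/ → /ge/, /ʃ/ → /ʃe/.

wifogeʃeʒɪ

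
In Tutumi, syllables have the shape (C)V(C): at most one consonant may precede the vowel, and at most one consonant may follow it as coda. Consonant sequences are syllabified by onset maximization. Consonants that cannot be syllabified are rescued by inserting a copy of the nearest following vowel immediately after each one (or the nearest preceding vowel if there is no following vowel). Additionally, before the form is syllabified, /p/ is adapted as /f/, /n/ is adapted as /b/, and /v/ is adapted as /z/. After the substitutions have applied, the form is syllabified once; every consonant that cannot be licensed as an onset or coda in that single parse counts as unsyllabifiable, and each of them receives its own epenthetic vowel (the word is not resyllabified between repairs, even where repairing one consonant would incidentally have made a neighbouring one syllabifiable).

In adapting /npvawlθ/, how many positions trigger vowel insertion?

After substitution the input is /bfzawlθ/.
The unsyllabifiable consonants are /b/, /f/, /l/, /θ/; each receives one epenthetic vowel.

4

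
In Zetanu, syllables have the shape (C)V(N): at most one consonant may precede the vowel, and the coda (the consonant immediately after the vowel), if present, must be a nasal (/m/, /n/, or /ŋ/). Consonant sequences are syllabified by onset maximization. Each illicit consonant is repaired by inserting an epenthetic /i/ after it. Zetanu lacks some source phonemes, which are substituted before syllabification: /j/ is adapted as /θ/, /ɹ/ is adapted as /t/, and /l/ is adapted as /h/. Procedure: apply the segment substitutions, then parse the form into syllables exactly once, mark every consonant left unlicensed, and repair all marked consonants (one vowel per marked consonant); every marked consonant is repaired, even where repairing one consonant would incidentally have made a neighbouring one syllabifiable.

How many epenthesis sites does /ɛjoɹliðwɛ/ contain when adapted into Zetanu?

2

After substitution the input is /ɛθothiðwɛ/.
The unsyllabifiable consonants are /t/, /ð/; each receives one epenthetic vowel.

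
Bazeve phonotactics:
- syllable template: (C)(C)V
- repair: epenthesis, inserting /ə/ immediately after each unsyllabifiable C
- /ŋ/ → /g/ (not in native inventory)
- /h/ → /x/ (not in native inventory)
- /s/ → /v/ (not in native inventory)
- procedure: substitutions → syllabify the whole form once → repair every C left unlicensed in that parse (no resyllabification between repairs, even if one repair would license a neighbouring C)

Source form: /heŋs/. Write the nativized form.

Substitution: /h/ → /x/, /ŋ/ → /g/, /s/ → /v/, giving /xegv/.
Under (C)(C)V, the unsyllabifiable consonants are /g/, /v/ (no codas are permitted; onsets may contain at most 2 consonants).
Each unlicensed consonant becomes the onset of a new syllable: /g/ → /gə/, /v/ → /və/.

xegəvə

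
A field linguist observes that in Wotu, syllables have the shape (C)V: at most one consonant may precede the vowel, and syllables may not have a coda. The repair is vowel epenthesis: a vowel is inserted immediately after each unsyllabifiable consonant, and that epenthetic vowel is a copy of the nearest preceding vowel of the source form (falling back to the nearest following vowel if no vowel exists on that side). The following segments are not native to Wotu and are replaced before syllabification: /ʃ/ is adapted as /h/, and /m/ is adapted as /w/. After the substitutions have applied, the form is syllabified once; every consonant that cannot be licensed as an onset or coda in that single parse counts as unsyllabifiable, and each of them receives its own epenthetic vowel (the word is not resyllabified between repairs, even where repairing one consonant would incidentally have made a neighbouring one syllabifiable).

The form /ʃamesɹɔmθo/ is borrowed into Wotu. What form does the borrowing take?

Substitution: /ʃ/ → /h/, /m/ → /w/, giving /hawesɹɔwθo/.
Syllabifying with onset maximization leaves /s/, /w/ stranded (no codas are permitted; onsets are limited to one consonant).
Inserting the epenthetic vowel yields /s/ → /se/, /w/ → /wɔ/.

haweseɹɔwɔθo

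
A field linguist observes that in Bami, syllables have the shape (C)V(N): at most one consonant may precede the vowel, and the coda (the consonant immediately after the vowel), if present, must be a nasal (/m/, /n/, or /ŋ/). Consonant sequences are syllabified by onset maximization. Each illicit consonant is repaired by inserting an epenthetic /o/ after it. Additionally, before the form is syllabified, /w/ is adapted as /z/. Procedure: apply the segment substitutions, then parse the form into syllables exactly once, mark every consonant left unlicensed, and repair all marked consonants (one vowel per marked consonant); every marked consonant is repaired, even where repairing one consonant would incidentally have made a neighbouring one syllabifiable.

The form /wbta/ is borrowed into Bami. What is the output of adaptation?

zobota

Substitution: /w/ → /z/, giving /zbta/.
The consonants /z/, /b/ cannot be parsed into a legal (C)V(N) syllable (only a nasal (/m/, /n/, or /ŋ/) is licensed in coda position; onsets are limited to one consonant).
Inserting the epenthetic vowel yields /z/ → /zo/, /b/ → /bo/.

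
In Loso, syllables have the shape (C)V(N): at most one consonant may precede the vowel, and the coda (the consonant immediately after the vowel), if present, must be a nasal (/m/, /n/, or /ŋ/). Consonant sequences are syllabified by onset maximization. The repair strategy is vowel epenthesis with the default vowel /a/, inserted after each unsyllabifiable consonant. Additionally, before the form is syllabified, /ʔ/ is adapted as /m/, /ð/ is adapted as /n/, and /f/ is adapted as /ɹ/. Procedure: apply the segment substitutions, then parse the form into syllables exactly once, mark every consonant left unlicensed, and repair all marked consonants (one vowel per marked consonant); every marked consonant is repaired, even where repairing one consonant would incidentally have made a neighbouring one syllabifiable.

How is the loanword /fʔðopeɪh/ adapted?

Substitution: /f/ → /ɹ/, /ʔ/ → /m/, /ð/ → /n/, giving /ɹmnopeɪh/.
The consonants /ɹ/, /m/, /h/ cannot be parsed into a legal (C)V(N) syllable (only a nasal (/m/, /n/, or /ŋ/) is licensed in coda position; onsets are limited to one consonant).
Inserting the epenthetic vowel yields /ɹ/ → /ɹa/, /m/ → /ma/, /h/ → /ha/.

ɹamanopeɪha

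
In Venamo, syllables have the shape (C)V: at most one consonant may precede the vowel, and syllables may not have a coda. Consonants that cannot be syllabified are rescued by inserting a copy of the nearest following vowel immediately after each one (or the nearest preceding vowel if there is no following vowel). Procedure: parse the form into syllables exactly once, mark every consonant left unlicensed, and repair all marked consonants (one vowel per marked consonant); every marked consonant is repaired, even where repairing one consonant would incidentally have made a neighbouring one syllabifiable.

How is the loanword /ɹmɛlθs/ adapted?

The consonants /ɹ/, /l/, /θ/, /s/ cannot be parsed into a legal (C)V syllable (no codas are permitted; onsets are limited to one consonant).
Epenthesis after each stranded consonant: /ɹ/ → /ɹɛ/, /l/ → /lɛ/, /θ/ → /θɛ/, /s/ → /sɛ/.

ɹɛmɛlɛθɛsɛ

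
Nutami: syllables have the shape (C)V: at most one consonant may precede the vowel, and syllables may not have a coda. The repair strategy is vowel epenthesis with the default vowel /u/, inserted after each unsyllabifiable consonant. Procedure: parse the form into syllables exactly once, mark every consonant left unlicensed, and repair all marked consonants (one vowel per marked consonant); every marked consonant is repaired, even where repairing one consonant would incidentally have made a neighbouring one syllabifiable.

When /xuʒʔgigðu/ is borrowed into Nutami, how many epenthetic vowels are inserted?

The unsyllabifiable consonants are /ʒ/, /ʔ/, /g/; each receives one epenthetic vowel.

3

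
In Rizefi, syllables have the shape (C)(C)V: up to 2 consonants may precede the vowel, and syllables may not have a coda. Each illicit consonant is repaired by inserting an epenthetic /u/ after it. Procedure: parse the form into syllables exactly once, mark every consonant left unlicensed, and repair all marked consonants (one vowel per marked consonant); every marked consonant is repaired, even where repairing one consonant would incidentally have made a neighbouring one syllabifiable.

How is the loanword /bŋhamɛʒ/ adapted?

Syllabifying with onset maximization leaves /b/, /ʒ/ stranded (no codas are permitted; onsets may contain at most 2 consonants).
Epenthesis after each stranded consonant: /b/ → /bu/, /ʒ/ → /ʒu/.

buŋhamɛʒu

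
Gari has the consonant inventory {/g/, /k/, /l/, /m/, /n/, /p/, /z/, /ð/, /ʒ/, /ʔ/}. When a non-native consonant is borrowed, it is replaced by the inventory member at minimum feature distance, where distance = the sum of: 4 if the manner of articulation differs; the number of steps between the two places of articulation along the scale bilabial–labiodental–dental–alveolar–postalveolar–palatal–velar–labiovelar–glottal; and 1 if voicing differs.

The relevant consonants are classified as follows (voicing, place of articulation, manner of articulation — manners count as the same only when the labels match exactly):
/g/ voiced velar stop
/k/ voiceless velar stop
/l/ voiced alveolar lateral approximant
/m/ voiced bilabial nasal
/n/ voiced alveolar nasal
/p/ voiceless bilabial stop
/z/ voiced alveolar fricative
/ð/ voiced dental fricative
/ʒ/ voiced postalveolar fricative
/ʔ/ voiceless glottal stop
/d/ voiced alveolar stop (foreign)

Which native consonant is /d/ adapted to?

g

/g/ is closest: same manner (stop), place distance 3 (alveolar→velar), same voicing; total 3. Next closest is /k/ at distance 4.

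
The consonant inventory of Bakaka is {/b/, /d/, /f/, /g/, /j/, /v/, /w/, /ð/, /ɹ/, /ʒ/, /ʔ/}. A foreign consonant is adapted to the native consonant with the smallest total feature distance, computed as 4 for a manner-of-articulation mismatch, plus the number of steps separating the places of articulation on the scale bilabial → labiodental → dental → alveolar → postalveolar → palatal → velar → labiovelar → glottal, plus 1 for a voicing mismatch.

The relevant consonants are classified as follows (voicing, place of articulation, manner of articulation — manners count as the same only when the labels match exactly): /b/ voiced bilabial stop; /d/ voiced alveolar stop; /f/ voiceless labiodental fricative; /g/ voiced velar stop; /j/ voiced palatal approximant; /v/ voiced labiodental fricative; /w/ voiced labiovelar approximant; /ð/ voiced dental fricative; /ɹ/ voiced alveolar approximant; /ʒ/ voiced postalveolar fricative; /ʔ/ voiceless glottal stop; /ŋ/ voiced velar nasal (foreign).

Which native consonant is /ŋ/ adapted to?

/g/ is closest: manner differs (nasal→stop, +4), place distance 0 (velar→velar), same voicing; total 4. Next closest is /j/ at distance 5.

g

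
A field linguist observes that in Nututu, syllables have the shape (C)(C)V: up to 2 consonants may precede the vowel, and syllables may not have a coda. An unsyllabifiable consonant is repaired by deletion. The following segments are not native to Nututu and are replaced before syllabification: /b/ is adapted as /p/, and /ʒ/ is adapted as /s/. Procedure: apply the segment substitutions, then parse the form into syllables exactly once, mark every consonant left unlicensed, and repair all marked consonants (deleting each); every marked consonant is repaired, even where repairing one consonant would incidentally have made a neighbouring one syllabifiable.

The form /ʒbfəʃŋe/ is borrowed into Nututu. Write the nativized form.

pfəʃŋe

Substitution: /ʒ/ → /s/, /b/ → /p/, giving /spfəʃŋe/.
Syllabifying with onset maximization leaves /s/ stranded (no codas are permitted; onsets may contain at most 2 consonants).
Each unlicensed consonant is deleted: /s/.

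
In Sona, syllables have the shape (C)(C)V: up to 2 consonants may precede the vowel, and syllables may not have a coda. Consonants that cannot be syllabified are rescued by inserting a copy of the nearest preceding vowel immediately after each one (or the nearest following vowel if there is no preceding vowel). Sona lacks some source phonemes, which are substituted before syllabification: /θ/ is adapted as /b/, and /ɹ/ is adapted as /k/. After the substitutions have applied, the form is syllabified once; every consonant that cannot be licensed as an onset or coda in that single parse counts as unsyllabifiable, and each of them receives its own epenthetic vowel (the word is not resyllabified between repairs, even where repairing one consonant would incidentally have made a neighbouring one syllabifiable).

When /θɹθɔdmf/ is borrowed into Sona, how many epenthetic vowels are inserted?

4

After substitution the input is /bkbɔdmf/.
The unsyllabifiable consonants are /b/, /d/, /m/, /f/; each receives one epenthetic vowel.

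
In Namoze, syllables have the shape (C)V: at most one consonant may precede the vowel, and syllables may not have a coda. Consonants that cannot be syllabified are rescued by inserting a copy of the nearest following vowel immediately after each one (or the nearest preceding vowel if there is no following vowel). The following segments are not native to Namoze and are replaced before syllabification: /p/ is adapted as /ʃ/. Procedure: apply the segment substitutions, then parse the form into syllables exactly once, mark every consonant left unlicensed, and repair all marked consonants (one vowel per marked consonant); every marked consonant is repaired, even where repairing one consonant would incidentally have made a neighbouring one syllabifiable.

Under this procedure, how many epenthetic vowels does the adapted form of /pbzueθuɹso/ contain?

After substitution the input is /ʃbzueθuɹso/.
The unsyllabifiable consonants are /ʃ/, /b/, /ɹ/; each receives one epenthetic vowel.

3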